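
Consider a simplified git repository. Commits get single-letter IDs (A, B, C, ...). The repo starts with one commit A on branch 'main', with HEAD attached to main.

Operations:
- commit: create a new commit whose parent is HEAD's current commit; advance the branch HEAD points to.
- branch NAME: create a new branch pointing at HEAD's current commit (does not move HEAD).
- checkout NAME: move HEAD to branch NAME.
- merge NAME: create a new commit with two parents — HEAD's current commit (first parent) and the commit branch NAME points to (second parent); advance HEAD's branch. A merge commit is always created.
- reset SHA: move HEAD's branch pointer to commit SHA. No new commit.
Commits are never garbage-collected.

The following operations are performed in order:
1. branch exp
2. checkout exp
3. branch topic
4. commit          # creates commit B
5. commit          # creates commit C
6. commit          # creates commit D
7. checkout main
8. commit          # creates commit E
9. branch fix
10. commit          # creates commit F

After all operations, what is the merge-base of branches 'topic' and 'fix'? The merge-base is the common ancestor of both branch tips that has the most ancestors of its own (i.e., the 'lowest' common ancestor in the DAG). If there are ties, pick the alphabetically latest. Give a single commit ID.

Answer: A

Derivation:
After op 1 (branch): HEAD=main@A [exp=A main=A]
After op 2 (checkout): HEAD=exp@A [exp=A main=A]
After op 3 (branch): HEAD=exp@A [exp=A main=A topic=A]
After op 4 (commit): HEAD=exp@B [exp=B main=A topic=A]
After op 5 (commit): HEAD=exp@C [exp=C main=A topic=A]
After op 6 (commit): HEAD=exp@D [exp=D main=A topic=A]
After op 7 (checkout): HEAD=main@A [exp=D main=A topic=A]
After op 8 (commit): HEAD=main@E [exp=D main=E topic=A]
After op 9 (branch): HEAD=main@E [exp=D fix=E main=E topic=A]
After op 10 (commit): HEAD=main@F [exp=D fix=E main=F topic=A]
ancestors(topic=A): ['A']
ancestors(fix=E): ['A', 'E']
common: ['A']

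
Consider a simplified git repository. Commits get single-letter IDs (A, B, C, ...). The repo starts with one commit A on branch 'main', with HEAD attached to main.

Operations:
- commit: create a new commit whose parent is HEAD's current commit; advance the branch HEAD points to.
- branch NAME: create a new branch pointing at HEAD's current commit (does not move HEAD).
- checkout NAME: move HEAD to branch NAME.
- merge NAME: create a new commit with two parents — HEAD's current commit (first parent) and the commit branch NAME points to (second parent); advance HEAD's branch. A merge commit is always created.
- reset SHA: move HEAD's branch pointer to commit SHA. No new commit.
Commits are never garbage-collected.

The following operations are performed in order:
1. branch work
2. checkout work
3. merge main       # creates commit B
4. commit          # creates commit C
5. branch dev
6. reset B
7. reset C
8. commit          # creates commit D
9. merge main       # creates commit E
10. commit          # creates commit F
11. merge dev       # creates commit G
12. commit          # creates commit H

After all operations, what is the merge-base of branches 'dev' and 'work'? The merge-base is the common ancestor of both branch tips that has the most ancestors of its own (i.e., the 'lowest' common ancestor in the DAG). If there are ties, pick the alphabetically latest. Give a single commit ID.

After op 1 (branch): HEAD=main@A [main=A work=A]
After op 2 (checkout): HEAD=work@A [main=A work=A]
After op 3 (merge): HEAD=work@B [main=A work=B]
After op 4 (commit): HEAD=work@C [main=A work=C]
After op 5 (branch): HEAD=work@C [dev=C main=A work=C]
After op 6 (reset): HEAD=work@B [dev=C main=A work=B]
After op 7 (reset): HEAD=work@C [dev=C main=A work=C]
After op 8 (commit): HEAD=work@D [dev=C main=A work=D]
After op 9 (merge): HEAD=work@E [dev=C main=A work=E]
After op 10 (commit): HEAD=work@F [dev=C main=A work=F]
After op 11 (merge): HEAD=work@G [dev=C main=A work=G]
After op 12 (commit): HEAD=work@H [dev=C main=A work=H]
ancestors(dev=C): ['A', 'B', 'C']
ancestors(work=H): ['A', 'B', 'C', 'D', 'E', 'F', 'G', 'H']
common: ['A', 'B', 'C']

Answer: C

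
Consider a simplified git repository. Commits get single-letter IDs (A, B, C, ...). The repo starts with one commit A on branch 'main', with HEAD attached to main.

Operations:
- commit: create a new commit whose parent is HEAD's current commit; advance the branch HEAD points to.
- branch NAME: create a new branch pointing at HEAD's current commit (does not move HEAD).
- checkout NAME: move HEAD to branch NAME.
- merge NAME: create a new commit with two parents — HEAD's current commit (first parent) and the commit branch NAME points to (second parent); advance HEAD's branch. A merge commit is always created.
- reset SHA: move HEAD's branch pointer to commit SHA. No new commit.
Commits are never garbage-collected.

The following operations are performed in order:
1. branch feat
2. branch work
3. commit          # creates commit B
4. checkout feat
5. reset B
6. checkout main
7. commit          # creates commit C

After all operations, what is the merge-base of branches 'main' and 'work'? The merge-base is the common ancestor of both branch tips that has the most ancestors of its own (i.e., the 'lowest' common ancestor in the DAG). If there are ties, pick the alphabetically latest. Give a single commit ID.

Answer: A

Derivation:
After op 1 (branch): HEAD=main@A [feat=A main=A]
After op 2 (branch): HEAD=main@A [feat=A main=A work=A]
After op 3 (commit): HEAD=main@B [feat=A main=B work=A]
After op 4 (checkout): HEAD=feat@A [feat=A main=B work=A]
After op 5 (reset): HEAD=feat@B [feat=B main=B work=A]
After op 6 (checkout): HEAD=main@B [feat=B main=B work=A]
After op 7 (commit): HEAD=main@C [feat=B main=C work=A]
ancestors(main=C): ['A', 'B', 'C']
ancestors(work=A): ['A']
common: ['A']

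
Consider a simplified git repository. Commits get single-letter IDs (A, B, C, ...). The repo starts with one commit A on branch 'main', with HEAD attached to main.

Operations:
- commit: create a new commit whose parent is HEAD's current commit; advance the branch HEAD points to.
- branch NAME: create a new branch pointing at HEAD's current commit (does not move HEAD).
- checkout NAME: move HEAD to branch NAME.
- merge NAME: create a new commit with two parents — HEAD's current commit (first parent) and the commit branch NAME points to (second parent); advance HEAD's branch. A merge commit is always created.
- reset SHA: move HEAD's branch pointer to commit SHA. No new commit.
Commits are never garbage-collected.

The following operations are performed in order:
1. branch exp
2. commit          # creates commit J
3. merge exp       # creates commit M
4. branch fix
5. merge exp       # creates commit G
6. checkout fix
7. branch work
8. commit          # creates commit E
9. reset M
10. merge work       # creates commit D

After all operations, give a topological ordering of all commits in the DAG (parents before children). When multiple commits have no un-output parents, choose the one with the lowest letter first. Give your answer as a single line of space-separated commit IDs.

Answer: A J M D E G

Derivation:
After op 1 (branch): HEAD=main@A [exp=A main=A]
After op 2 (commit): HEAD=main@J [exp=A main=J]
After op 3 (merge): HEAD=main@M [exp=A main=M]
After op 4 (branch): HEAD=main@M [exp=A fix=M main=M]
After op 5 (merge): HEAD=main@G [exp=A fix=M main=G]
After op 6 (checkout): HEAD=fix@M [exp=A fix=M main=G]
After op 7 (branch): HEAD=fix@M [exp=A fix=M main=G work=M]
After op 8 (commit): HEAD=fix@E [exp=A fix=E main=G work=M]
After op 9 (reset): HEAD=fix@M [exp=A fix=M main=G work=M]
After op 10 (merge): HEAD=fix@D [exp=A fix=D main=G work=M]
commit A: parents=[]
commit D: parents=['M', 'M']
commit E: parents=['M']
commit G: parents=['M', 'A']
commit J: parents=['A']
commit M: parents=['J', 'A']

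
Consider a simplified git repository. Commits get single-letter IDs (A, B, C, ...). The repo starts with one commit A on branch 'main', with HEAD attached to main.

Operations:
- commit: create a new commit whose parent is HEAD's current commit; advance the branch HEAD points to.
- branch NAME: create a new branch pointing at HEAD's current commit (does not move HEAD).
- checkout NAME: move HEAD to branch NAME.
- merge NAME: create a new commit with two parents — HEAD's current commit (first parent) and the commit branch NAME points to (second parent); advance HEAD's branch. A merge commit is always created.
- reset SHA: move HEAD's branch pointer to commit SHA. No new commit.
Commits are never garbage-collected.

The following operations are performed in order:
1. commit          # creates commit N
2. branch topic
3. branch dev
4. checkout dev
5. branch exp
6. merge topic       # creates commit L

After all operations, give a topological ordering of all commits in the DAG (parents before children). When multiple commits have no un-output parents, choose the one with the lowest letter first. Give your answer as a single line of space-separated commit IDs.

Answer: A N L

Derivation:
After op 1 (commit): HEAD=main@N [main=N]
After op 2 (branch): HEAD=main@N [main=N topic=N]
After op 3 (branch): HEAD=main@N [dev=N main=N topic=N]
After op 4 (checkout): HEAD=dev@N [dev=N main=N topic=N]
After op 5 (branch): HEAD=dev@N [dev=N exp=N main=N topic=N]
After op 6 (merge): HEAD=dev@L [dev=L exp=N main=N topic=N]
commit A: parents=[]
commit L: parents=['N', 'N']
commit N: parents=['A']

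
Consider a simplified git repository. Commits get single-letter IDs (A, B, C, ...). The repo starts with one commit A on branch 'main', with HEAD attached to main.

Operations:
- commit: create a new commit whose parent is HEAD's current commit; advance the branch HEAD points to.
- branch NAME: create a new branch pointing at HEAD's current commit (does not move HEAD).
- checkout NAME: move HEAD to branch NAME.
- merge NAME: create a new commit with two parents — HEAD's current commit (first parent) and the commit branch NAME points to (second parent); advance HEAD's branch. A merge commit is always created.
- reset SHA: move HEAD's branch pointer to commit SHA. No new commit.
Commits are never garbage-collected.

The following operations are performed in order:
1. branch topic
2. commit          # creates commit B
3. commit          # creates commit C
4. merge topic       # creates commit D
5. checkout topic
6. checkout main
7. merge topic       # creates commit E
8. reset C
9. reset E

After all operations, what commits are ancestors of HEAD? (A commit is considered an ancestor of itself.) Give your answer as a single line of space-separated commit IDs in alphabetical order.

After op 1 (branch): HEAD=main@A [main=A topic=A]
After op 2 (commit): HEAD=main@B [main=B topic=A]
After op 3 (commit): HEAD=main@C [main=C topic=A]
After op 4 (merge): HEAD=main@D [main=D topic=A]
After op 5 (checkout): HEAD=topic@A [main=D topic=A]
After op 6 (checkout): HEAD=main@D [main=D topic=A]
After op 7 (merge): HEAD=main@E [main=E topic=A]
After op 8 (reset): HEAD=main@C [main=C topic=A]
After op 9 (reset): HEAD=main@E [main=E topic=A]

Answer: A B C D E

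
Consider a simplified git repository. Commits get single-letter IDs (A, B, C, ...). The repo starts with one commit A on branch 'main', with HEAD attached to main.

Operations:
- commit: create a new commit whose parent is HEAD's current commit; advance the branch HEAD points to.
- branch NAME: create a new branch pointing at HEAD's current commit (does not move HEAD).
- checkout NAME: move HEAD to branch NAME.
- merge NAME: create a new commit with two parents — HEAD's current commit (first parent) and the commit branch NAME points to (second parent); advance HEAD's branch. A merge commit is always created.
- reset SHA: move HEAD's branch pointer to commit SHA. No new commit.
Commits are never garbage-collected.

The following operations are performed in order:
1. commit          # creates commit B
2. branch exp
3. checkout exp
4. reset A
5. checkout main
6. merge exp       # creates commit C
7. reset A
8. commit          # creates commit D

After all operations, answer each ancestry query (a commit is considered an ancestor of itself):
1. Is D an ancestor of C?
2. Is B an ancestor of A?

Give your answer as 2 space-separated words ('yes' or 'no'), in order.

Answer: no no

Derivation:
After op 1 (commit): HEAD=main@B [main=B]
After op 2 (branch): HEAD=main@B [exp=B main=B]
After op 3 (checkout): HEAD=exp@B [exp=B main=B]
After op 4 (reset): HEAD=exp@A [exp=A main=B]
After op 5 (checkout): HEAD=main@B [exp=A main=B]
After op 6 (merge): HEAD=main@C [exp=A main=C]
After op 7 (reset): HEAD=main@A [exp=A main=A]
After op 8 (commit): HEAD=main@D [exp=A main=D]
ancestors(C) = {A,B,C}; D in? no
ancestors(A) = {A}; B in? no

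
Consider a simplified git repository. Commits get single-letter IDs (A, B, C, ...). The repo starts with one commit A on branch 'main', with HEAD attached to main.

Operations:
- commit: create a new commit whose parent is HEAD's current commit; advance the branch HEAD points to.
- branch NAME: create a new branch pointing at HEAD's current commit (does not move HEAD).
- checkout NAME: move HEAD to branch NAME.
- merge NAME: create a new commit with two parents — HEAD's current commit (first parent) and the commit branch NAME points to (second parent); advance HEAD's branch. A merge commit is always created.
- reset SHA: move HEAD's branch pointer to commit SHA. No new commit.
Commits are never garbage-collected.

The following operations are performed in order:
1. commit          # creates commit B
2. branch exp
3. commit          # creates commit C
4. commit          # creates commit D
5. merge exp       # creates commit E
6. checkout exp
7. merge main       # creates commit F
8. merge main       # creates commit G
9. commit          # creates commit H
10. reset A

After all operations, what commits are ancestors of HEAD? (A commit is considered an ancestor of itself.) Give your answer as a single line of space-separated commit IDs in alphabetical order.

Answer: A

Derivation:
After op 1 (commit): HEAD=main@B [main=B]
After op 2 (branch): HEAD=main@B [exp=B main=B]
After op 3 (commit): HEAD=main@C [exp=B main=C]
After op 4 (commit): HEAD=main@D [exp=B main=D]
After op 5 (merge): HEAD=main@E [exp=B main=E]
After op 6 (checkout): HEAD=exp@B [exp=B main=E]
After op 7 (merge): HEAD=exp@F [exp=F main=E]
After op 8 (merge): HEAD=exp@G [exp=G main=E]
After op 9 (commit): HEAD=exp@H [exp=H main=E]
After op 10 (reset): HEAD=exp@A [exp=A main=E]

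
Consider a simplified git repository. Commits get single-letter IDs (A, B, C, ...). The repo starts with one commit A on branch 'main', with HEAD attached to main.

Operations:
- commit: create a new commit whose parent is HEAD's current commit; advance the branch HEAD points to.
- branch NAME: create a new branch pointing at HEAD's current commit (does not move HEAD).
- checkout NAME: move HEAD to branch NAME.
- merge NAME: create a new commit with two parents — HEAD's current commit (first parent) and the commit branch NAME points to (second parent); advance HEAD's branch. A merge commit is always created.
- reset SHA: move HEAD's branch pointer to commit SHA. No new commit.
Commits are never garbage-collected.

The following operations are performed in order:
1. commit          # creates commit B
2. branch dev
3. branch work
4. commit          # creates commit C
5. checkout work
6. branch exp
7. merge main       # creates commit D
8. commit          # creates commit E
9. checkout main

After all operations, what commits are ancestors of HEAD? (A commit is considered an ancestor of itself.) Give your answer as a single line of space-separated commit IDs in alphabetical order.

After op 1 (commit): HEAD=main@B [main=B]
After op 2 (branch): HEAD=main@B [dev=B main=B]
After op 3 (branch): HEAD=main@B [dev=B main=B work=B]
After op 4 (commit): HEAD=main@C [dev=B main=C work=B]
After op 5 (checkout): HEAD=work@B [dev=B main=C work=B]
After op 6 (branch): HEAD=work@B [dev=B exp=B main=C work=B]
After op 7 (merge): HEAD=work@D [dev=B exp=B main=C work=D]
After op 8 (commit): HEAD=work@E [dev=B exp=B main=C work=E]
After op 9 (checkout): HEAD=main@C [dev=B exp=B main=C work=E]

Answer: A B C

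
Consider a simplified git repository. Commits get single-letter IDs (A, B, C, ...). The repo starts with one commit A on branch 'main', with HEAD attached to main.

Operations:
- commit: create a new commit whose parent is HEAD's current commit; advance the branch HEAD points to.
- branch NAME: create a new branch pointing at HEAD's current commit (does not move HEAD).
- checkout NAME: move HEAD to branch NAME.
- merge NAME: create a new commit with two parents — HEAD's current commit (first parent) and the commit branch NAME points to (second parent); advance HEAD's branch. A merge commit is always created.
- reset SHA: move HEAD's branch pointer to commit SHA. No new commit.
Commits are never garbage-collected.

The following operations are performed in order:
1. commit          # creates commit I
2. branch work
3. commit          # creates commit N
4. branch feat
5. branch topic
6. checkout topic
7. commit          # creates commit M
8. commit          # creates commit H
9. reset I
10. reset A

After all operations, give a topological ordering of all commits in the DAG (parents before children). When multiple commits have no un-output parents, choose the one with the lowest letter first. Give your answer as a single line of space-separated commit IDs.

After op 1 (commit): HEAD=main@I [main=I]
After op 2 (branch): HEAD=main@I [main=I work=I]
After op 3 (commit): HEAD=main@N [main=N work=I]
After op 4 (branch): HEAD=main@N [feat=N main=N work=I]
After op 5 (branch): HEAD=main@N [feat=N main=N topic=N work=I]
After op 6 (checkout): HEAD=topic@N [feat=N main=N topic=N work=I]
After op 7 (commit): HEAD=topic@M [feat=N main=N topic=M work=I]
After op 8 (commit): HEAD=topic@H [feat=N main=N topic=H work=I]
After op 9 (reset): HEAD=topic@I [feat=N main=N topic=I work=I]
After op 10 (reset): HEAD=topic@A [feat=N main=N topic=A work=I]
commit A: parents=[]
commit H: parents=['M']
commit I: parents=['A']
commit M: parents=['N']
commit N: parents=['I']

Answer: A I N M H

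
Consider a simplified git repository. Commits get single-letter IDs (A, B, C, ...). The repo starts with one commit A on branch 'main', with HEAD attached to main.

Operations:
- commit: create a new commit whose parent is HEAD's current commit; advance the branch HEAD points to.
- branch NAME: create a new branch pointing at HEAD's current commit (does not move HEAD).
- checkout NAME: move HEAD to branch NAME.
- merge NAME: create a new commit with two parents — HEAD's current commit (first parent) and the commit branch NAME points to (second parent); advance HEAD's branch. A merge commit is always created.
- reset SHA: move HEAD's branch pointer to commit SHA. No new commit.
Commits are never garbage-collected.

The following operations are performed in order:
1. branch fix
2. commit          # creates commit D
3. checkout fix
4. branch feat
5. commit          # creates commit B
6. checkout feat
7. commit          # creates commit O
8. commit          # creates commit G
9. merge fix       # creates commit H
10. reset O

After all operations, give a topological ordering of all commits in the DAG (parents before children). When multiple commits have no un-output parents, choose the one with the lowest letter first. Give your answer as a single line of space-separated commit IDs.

After op 1 (branch): HEAD=main@A [fix=A main=A]
After op 2 (commit): HEAD=main@D [fix=A main=D]
After op 3 (checkout): HEAD=fix@A [fix=A main=D]
After op 4 (branch): HEAD=fix@A [feat=A fix=A main=D]
After op 5 (commit): HEAD=fix@B [feat=A fix=B main=D]
After op 6 (checkout): HEAD=feat@A [feat=A fix=B main=D]
After op 7 (commit): HEAD=feat@O [feat=O fix=B main=D]
After op 8 (commit): HEAD=feat@G [feat=G fix=B main=D]
After op 9 (merge): HEAD=feat@H [feat=H fix=B main=D]
After op 10 (reset): HEAD=feat@O [feat=O fix=B main=D]
commit A: parents=[]
commit B: parents=['A']
commit D: parents=['A']
commit G: parents=['O']
commit H: parents=['G', 'B']
commit O: parents=['A']

Answer: A B D O G H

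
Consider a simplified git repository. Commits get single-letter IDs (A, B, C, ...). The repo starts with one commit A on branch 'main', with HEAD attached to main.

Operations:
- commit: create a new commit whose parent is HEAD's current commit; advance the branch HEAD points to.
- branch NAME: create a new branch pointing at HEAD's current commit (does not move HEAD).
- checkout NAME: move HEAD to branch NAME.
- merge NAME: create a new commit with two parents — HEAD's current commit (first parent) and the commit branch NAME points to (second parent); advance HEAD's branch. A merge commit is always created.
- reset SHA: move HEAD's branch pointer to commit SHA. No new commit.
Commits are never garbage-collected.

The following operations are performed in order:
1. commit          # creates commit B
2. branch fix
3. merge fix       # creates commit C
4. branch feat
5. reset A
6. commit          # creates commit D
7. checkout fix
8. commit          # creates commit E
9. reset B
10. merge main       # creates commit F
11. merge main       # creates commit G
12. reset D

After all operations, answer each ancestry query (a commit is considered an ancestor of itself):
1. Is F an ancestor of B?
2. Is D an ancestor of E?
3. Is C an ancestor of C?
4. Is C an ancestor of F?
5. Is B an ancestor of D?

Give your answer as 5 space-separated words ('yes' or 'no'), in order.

After op 1 (commit): HEAD=main@B [main=B]
After op 2 (branch): HEAD=main@B [fix=B main=B]
After op 3 (merge): HEAD=main@C [fix=B main=C]
After op 4 (branch): HEAD=main@C [feat=C fix=B main=C]
After op 5 (reset): HEAD=main@A [feat=C fix=B main=A]
After op 6 (commit): HEAD=main@D [feat=C fix=B main=D]
After op 7 (checkout): HEAD=fix@B [feat=C fix=B main=D]
After op 8 (commit): HEAD=fix@E [feat=C fix=E main=D]
After op 9 (reset): HEAD=fix@B [feat=C fix=B main=D]
After op 10 (merge): HEAD=fix@F [feat=C fix=F main=D]
After op 11 (merge): HEAD=fix@G [feat=C fix=G main=D]
After op 12 (reset): HEAD=fix@D [feat=C fix=D main=D]
ancestors(B) = {A,B}; F in? no
ancestors(E) = {A,B,E}; D in? no
ancestors(C) = {A,B,C}; C in? yes
ancestors(F) = {A,B,D,F}; C in? no
ancestors(D) = {A,D}; B in? no

Answer: no no yes no no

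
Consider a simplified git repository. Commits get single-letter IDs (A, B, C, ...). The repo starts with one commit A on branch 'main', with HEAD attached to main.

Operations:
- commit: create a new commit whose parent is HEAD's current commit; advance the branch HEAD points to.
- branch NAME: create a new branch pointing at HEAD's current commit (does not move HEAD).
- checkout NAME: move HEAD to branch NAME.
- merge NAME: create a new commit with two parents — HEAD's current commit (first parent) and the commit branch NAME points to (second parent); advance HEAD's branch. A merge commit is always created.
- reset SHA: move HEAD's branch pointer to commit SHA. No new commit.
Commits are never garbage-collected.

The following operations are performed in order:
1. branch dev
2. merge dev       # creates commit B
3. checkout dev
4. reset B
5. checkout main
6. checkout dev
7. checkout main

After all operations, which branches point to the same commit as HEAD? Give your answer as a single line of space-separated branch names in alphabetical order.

Answer: dev main

Derivation:
After op 1 (branch): HEAD=main@A [dev=A main=A]
After op 2 (merge): HEAD=main@B [dev=A main=B]
After op 3 (checkout): HEAD=dev@A [dev=A main=B]
After op 4 (reset): HEAD=dev@B [dev=B main=B]
After op 5 (checkout): HEAD=main@B [dev=B main=B]
After op 6 (checkout): HEAD=dev@B [dev=B main=B]
After op 7 (checkout): HEAD=main@B [dev=B main=B]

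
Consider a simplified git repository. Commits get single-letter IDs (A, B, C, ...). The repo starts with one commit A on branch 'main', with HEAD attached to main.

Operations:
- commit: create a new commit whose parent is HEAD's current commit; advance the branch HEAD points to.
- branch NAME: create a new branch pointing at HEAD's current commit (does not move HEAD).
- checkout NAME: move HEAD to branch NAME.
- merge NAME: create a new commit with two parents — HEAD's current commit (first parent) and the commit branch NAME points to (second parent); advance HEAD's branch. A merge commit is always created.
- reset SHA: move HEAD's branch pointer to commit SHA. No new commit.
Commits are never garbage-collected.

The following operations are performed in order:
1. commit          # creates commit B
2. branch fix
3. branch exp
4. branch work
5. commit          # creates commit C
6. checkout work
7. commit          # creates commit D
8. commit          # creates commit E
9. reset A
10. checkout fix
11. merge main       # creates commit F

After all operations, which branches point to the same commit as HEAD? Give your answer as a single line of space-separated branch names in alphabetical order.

After op 1 (commit): HEAD=main@B [main=B]
After op 2 (branch): HEAD=main@B [fix=B main=B]
After op 3 (branch): HEAD=main@B [exp=B fix=B main=B]
After op 4 (branch): HEAD=main@B [exp=B fix=B main=B work=B]
After op 5 (commit): HEAD=main@C [exp=B fix=B main=C work=B]
After op 6 (checkout): HEAD=work@B [exp=B fix=B main=C work=B]
After op 7 (commit): HEAD=work@D [exp=B fix=B main=C work=D]
After op 8 (commit): HEAD=work@E [exp=B fix=B main=C work=E]
After op 9 (reset): HEAD=work@A [exp=B fix=B main=C work=A]
After op 10 (checkout): HEAD=fix@B [exp=B fix=B main=C work=A]
After op 11 (merge): HEAD=fix@F [exp=B fix=F main=C work=A]

Answer: fix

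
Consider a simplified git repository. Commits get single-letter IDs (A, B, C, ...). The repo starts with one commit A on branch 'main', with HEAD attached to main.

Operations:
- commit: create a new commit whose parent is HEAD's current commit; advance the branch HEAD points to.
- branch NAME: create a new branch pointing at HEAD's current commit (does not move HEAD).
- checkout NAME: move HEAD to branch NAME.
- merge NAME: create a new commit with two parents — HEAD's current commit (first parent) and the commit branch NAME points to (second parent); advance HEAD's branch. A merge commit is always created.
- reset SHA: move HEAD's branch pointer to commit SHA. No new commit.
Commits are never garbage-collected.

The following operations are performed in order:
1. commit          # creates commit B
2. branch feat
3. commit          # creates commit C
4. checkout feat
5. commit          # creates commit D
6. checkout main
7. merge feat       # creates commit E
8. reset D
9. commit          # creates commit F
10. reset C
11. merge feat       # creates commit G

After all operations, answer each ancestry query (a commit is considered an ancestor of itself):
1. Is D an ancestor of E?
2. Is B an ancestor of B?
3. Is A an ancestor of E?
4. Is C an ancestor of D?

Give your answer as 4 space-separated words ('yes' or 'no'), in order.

Answer: yes yes yes no

Derivation:
After op 1 (commit): HEAD=main@B [main=B]
After op 2 (branch): HEAD=main@B [feat=B main=B]
After op 3 (commit): HEAD=main@C [feat=B main=C]
After op 4 (checkout): HEAD=feat@B [feat=B main=C]
After op 5 (commit): HEAD=feat@D [feat=D main=C]
After op 6 (checkout): HEAD=main@C [feat=D main=C]
After op 7 (merge): HEAD=main@E [feat=D main=E]
After op 8 (reset): HEAD=main@D [feat=D main=D]
After op 9 (commit): HEAD=main@F [feat=D main=F]
After op 10 (reset): HEAD=main@C [feat=D main=C]
After op 11 (merge): HEAD=main@G [feat=D main=G]
ancestors(E) = {A,B,C,D,E}; D in? yes
ancestors(B) = {A,B}; B in? yes
ancestors(E) = {A,B,C,D,E}; A in? yes
ancestors(D) = {A,B,D}; C in? no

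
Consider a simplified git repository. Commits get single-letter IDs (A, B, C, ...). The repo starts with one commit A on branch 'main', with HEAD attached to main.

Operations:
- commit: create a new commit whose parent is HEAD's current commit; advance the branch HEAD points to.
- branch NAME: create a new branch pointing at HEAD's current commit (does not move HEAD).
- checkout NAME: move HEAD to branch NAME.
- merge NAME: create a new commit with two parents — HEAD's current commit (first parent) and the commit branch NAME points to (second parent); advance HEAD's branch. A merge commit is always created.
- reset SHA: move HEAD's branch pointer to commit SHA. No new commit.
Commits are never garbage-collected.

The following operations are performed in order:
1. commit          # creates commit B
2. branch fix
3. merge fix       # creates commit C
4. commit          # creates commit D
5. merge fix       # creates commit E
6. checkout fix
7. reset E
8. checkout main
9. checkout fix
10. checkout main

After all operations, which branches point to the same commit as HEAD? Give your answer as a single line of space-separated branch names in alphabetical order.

Answer: fix main

Derivation:
After op 1 (commit): HEAD=main@B [main=B]
After op 2 (branch): HEAD=main@B [fix=B main=B]
After op 3 (merge): HEAD=main@C [fix=B main=C]
After op 4 (commit): HEAD=main@D [fix=B main=D]
After op 5 (merge): HEAD=main@E [fix=B main=E]
After op 6 (checkout): HEAD=fix@B [fix=B main=E]
After op 7 (reset): HEAD=fix@E [fix=E main=E]
After op 8 (checkout): HEAD=main@E [fix=E main=E]
After op 9 (checkout): HEAD=fix@E [fix=E main=E]
After op 10 (checkout): HEAD=main@E [fix=E main=E]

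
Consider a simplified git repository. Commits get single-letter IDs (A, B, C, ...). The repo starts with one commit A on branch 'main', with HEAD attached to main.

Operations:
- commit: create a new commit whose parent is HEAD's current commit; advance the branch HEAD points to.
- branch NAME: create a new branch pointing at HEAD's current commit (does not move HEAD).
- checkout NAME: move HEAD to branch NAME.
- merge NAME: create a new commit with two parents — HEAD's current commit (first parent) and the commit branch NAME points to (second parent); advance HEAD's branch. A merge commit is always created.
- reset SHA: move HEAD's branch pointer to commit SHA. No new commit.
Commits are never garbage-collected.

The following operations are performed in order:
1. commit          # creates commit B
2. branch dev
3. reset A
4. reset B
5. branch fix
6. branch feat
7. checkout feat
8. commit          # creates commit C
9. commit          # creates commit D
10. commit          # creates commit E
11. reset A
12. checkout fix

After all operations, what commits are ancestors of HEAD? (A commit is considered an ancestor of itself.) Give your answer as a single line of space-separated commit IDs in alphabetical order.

Answer: A B

Derivation:
After op 1 (commit): HEAD=main@B [main=B]
After op 2 (branch): HEAD=main@B [dev=B main=B]
After op 3 (reset): HEAD=main@A [dev=B main=A]
After op 4 (reset): HEAD=main@B [dev=B main=B]
After op 5 (branch): HEAD=main@B [dev=B fix=B main=B]
After op 6 (branch): HEAD=main@B [dev=B feat=B fix=B main=B]
After op 7 (checkout): HEAD=feat@B [dev=B feat=B fix=B main=B]
After op 8 (commit): HEAD=feat@C [dev=B feat=C fix=B main=B]
After op 9 (commit): HEAD=feat@D [dev=B feat=D fix=B main=B]
After op 10 (commit): HEAD=feat@E [dev=B feat=E fix=B main=B]
After op 11 (reset): HEAD=feat@A [dev=B feat=A fix=B main=B]
After op 12 (checkout): HEAD=fix@B [dev=B feat=A fix=B main=B]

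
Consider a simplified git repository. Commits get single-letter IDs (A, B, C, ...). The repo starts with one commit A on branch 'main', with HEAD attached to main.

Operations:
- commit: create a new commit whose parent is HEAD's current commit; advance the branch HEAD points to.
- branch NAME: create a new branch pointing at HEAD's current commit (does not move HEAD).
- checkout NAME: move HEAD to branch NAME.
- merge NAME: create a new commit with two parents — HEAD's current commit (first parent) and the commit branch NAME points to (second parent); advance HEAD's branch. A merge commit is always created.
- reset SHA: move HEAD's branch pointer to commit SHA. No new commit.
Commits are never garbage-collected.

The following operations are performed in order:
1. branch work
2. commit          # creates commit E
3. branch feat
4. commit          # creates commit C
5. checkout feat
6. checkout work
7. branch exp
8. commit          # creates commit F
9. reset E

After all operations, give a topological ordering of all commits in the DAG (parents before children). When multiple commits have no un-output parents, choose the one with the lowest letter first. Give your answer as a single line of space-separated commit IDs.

After op 1 (branch): HEAD=main@A [main=A work=A]
After op 2 (commit): HEAD=main@E [main=E work=A]
After op 3 (branch): HEAD=main@E [feat=E main=E work=A]
After op 4 (commit): HEAD=main@C [feat=E main=C work=A]
After op 5 (checkout): HEAD=feat@E [feat=E main=C work=A]
After op 6 (checkout): HEAD=work@A [feat=E main=C work=A]
After op 7 (branch): HEAD=work@A [exp=A feat=E main=C work=A]
After op 8 (commit): HEAD=work@F [exp=A feat=E main=C work=F]
After op 9 (reset): HEAD=work@E [exp=A feat=E main=C work=E]
commit A: parents=[]
commit C: parents=['E']
commit E: parents=['A']
commit F: parents=['A']

Answer: A E C F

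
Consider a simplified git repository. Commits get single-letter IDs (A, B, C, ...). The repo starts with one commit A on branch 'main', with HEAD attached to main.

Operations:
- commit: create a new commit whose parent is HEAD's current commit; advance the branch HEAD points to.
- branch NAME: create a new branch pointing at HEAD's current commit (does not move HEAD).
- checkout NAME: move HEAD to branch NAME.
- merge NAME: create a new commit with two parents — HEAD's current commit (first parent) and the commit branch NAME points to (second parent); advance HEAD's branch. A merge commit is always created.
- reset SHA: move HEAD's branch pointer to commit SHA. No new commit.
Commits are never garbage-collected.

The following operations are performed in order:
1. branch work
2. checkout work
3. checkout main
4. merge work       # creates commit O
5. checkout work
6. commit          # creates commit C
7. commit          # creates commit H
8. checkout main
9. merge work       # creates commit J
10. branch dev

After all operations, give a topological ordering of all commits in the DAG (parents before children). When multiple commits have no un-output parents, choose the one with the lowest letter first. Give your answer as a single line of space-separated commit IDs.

Answer: A C H O J

Derivation:
After op 1 (branch): HEAD=main@A [main=A work=A]
After op 2 (checkout): HEAD=work@A [main=A work=A]
After op 3 (checkout): HEAD=main@A [main=A work=A]
After op 4 (merge): HEAD=main@O [main=O work=A]
After op 5 (checkout): HEAD=work@A [main=O work=A]
After op 6 (commit): HEAD=work@C [main=O work=C]
After op 7 (commit): HEAD=work@H [main=O work=H]
After op 8 (checkout): HEAD=main@O [main=O work=H]
After op 9 (merge): HEAD=main@J [main=J work=H]
After op 10 (branch): HEAD=main@J [dev=J main=J work=H]
commit A: parents=[]
commit C: parents=['A']
commit H: parents=['C']
commit J: parents=['O', 'H']
commit O: parents=['A', 'A']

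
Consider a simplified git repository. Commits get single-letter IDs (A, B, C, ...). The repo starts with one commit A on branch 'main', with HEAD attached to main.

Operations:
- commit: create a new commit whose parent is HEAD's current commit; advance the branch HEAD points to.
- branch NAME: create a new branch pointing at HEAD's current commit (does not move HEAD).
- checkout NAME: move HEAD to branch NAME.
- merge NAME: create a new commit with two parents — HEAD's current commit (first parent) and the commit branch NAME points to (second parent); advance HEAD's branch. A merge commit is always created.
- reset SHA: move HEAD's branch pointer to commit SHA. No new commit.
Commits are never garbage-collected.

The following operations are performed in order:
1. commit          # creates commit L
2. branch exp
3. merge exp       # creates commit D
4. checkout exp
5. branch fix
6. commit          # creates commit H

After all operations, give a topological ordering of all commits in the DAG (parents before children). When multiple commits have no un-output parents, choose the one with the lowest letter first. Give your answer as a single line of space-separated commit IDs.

Answer: A L D H

Derivation:
After op 1 (commit): HEAD=main@L [main=L]
After op 2 (branch): HEAD=main@L [exp=L main=L]
After op 3 (merge): HEAD=main@D [exp=L main=D]
After op 4 (checkout): HEAD=exp@L [exp=L main=D]
After op 5 (branch): HEAD=exp@L [exp=L fix=L main=D]
After op 6 (commit): HEAD=exp@H [exp=H fix=L main=D]
commit A: parents=[]
commit D: parents=['L', 'L']
commit H: parents=['L']
commit L: parents=['A']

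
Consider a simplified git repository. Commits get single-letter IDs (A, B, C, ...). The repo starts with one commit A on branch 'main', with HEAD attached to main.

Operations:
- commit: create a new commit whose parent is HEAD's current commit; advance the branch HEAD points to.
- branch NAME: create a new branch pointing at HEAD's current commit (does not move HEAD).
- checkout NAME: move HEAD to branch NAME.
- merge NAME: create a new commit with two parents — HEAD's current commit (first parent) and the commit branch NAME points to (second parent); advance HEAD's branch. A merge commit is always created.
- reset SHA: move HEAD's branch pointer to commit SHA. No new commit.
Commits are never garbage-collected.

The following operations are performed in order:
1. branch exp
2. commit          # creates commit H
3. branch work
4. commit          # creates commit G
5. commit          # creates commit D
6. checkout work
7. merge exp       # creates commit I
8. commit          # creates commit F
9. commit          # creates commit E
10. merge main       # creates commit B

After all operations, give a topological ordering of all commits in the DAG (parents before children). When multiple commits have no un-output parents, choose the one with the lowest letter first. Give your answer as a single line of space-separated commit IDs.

After op 1 (branch): HEAD=main@A [exp=A main=A]
After op 2 (commit): HEAD=main@H [exp=A main=H]
After op 3 (branch): HEAD=main@H [exp=A main=H work=H]
After op 4 (commit): HEAD=main@G [exp=A main=G work=H]
After op 5 (commit): HEAD=main@D [exp=A main=D work=H]
After op 6 (checkout): HEAD=work@H [exp=A main=D work=H]
After op 7 (merge): HEAD=work@I [exp=A main=D work=I]
After op 8 (commit): HEAD=work@F [exp=A main=D work=F]
After op 9 (commit): HEAD=work@E [exp=A main=D work=E]
After op 10 (merge): HEAD=work@B [exp=A main=D work=B]
commit A: parents=[]
commit B: parents=['E', 'D']
commit D: parents=['G']
commit E: parents=['F']
commit F: parents=['I']
commit G: parents=['H']
commit H: parents=['A']
commit I: parents=['H', 'A']

Answer: A H G D I F E B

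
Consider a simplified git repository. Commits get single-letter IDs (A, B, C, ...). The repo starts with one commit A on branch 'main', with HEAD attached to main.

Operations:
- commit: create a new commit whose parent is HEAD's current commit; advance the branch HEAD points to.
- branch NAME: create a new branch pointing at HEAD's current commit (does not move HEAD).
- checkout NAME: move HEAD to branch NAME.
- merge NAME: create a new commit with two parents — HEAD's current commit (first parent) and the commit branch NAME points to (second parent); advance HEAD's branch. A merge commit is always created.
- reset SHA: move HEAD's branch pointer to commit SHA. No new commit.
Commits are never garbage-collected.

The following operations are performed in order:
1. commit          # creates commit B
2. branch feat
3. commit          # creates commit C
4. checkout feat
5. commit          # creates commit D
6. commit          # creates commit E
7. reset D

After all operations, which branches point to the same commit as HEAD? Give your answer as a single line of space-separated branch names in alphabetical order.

Answer: feat

Derivation:
After op 1 (commit): HEAD=main@B [main=B]
After op 2 (branch): HEAD=main@B [feat=B main=B]
After op 3 (commit): HEAD=main@C [feat=B main=C]
After op 4 (checkout): HEAD=feat@B [feat=B main=C]
After op 5 (commit): HEAD=feat@D [feat=D main=C]
After op 6 (commit): HEAD=feat@E [feat=E main=C]
After op 7 (reset): HEAD=feat@D [feat=D main=C]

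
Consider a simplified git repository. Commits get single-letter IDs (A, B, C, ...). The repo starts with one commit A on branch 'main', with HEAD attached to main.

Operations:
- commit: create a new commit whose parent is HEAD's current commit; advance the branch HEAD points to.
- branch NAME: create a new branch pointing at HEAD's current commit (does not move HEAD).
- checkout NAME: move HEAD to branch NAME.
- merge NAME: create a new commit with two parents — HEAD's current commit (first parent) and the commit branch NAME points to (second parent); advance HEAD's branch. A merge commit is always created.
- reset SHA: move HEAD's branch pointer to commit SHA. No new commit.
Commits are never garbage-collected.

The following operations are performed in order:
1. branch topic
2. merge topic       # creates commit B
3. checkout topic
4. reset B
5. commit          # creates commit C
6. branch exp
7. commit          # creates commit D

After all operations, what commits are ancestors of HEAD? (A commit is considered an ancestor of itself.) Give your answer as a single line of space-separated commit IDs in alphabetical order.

After op 1 (branch): HEAD=main@A [main=A topic=A]
After op 2 (merge): HEAD=main@B [main=B topic=A]
After op 3 (checkout): HEAD=topic@A [main=B topic=A]
After op 4 (reset): HEAD=topic@B [main=B topic=B]
After op 5 (commit): HEAD=topic@C [main=B topic=C]
After op 6 (branch): HEAD=topic@C [exp=C main=B topic=C]
After op 7 (commit): HEAD=topic@D [exp=C main=B topic=D]

Answer: A B C D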